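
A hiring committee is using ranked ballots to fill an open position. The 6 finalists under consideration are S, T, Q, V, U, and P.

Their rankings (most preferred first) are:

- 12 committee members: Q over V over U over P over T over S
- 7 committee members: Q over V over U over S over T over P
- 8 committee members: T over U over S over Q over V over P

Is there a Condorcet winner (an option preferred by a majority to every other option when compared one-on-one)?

Head-to-head results (27 voters total):
S vs T: T wins 20–7.
S vs Q: Q wins 19–8.
S vs V: V wins 19–8.
S vs U: U wins 27–0.
S vs P: S wins 15–12.
T vs Q: Q wins 19–8.
T vs V: V wins 19–8.
T vs U: U wins 19–8.
T vs P: T wins 15–12.
Q vs V: Q wins 27–0.
Q vs U: Q wins 19–8.
Q vs P: Q wins 27–0.
V vs U: V wins 19–8.
V vs P: V wins 27–0.
U vs P: U wins 27–0.
Q beats each rival — S (19–8), T (19–8), V (27–0), U (19–8), P (27–0) — so Q is the Condorcet winner.

Yes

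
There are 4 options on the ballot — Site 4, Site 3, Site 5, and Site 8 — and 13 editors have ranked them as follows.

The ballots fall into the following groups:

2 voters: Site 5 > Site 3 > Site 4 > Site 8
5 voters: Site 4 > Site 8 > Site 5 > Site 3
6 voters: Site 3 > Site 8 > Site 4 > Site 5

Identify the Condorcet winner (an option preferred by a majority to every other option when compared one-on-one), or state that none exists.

Head-to-head results (13 voters total):
Site 4 vs Site 3: Site 3 wins 8–5.
Site 4 vs Site 5: Site 4 wins 11–2.
Site 4 vs Site 8: Site 4 wins 7–6.
Site 3 vs Site 5: Site 5 wins 7–6.
Site 3 vs Site 8: Site 3 wins 8–5.
Site 5 vs Site 8: Site 8 wins 11–2.
No candidate beats all others: Site 4 beats Site 5 beats Site 3 beats Site 4, a majority cycle.

There is no Condorcet winner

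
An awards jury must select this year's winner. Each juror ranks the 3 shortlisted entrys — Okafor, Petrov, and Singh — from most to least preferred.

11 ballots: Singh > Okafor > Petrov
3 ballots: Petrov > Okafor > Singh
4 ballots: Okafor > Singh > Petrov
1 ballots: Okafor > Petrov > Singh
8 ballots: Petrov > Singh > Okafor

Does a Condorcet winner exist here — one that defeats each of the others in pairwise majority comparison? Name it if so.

Singh

Head-to-head results (27 voters total):
Okafor vs Petrov: Okafor wins 16–11.
Okafor vs Singh: Singh wins 19–8.
Petrov vs Singh: Singh wins 15–12.
Singh beats each rival — Okafor (19–8), Petrov (15–12) — so Singh is the Condorcet winner.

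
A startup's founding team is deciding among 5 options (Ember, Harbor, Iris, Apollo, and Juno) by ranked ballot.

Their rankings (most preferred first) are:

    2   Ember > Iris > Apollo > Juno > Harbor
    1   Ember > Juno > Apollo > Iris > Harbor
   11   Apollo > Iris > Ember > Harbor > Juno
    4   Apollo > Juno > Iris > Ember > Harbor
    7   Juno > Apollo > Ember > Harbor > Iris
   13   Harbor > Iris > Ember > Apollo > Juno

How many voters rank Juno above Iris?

12

Ballots ranking Juno above Iris: 1+4+7 = 12.
Ballots ranking Iris above Juno: 2+11+13 = 26.
So 12 of 38 voters prefer Juno to Iris.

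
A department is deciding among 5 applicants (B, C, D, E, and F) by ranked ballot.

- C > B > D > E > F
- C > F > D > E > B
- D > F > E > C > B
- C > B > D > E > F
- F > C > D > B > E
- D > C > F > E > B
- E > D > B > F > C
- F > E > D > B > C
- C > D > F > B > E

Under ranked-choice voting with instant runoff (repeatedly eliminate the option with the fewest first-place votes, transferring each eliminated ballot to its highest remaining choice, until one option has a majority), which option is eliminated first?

B

Round 1: C 4, D 2, F 2, E 1, B 0. B has the fewest and is eliminated.
Round 2: C 4, D 2, F 2, E 1. E has the fewest and is eliminated.
Round 3: C 4, D 3, F 2. F has the fewest and is eliminated.
Round 4: C 5, D 4. C has a majority.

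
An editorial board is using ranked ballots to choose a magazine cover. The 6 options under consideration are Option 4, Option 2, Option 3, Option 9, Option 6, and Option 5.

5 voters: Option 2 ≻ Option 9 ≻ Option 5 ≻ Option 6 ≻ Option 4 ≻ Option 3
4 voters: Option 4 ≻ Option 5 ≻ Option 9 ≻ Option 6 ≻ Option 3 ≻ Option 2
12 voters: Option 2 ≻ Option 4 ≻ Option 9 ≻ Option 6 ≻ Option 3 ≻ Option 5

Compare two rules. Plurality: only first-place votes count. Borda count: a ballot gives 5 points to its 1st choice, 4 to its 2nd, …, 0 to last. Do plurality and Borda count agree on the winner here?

Yes

Plurality first-place counts: Option 4 4, Option 2 17, Option 3 0, Option 9 0, Option 6 0, Option 5 0 → Option 2.
Borda totals: Option 4 73, Option 2 85, Option 3 16, Option 9 68, Option 6 42, Option 5 31 → Option 2.
The two rules agree on Option 2.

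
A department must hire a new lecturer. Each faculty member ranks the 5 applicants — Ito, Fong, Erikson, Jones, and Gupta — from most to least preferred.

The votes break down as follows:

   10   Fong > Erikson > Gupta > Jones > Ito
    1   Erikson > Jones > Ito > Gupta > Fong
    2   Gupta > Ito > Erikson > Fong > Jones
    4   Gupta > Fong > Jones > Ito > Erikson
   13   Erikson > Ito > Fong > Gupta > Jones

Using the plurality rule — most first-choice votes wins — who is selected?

Erikson

First-place vote totals:
  Ito: 0
  Fong: 10
  Erikson: 14
  Jones: 0
  Gupta: 6
Erikson has the most first-place votes.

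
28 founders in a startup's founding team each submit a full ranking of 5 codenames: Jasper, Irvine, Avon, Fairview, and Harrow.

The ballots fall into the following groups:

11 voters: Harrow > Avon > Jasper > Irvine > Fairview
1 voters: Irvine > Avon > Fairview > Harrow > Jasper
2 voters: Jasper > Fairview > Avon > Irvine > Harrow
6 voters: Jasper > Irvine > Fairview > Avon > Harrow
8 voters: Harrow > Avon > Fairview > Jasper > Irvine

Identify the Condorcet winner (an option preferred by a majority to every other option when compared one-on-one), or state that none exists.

Harrow

Head-to-head results (28 voters total):
Jasper vs Irvine: Jasper wins 27–1.
Jasper vs Avon: Avon wins 20–8.
Jasper vs Fairview: Jasper wins 19–9.
Jasper vs Harrow: Harrow wins 20–8.
Irvine vs Avon: Avon wins 21–7.
Irvine vs Fairview: Irvine wins 18–10.
Irvine vs Harrow: Harrow wins 19–9.
Avon vs Fairview: Avon wins 20–8.
Avon vs Harrow: Harrow wins 19–9.
Fairview vs Harrow: Harrow wins 19–9.
Harrow beats each rival — Jasper (20–8), Irvine (19–9), Avon (19–9), Fairview (19–9) — so Harrow is the Condorcet winner.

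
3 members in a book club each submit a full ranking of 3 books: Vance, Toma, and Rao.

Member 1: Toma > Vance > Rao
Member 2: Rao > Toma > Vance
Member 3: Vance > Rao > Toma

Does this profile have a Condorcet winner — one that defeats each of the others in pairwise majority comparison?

No

Head-to-head results (3 voters total):
Vance vs Toma: Toma wins 2–1.
Vance vs Rao: Vance wins 2–1.
Toma vs Rao: Rao wins 2–1.
No candidate beats all others: Vance beats Rao beats Toma beats Vance, a majority cycle.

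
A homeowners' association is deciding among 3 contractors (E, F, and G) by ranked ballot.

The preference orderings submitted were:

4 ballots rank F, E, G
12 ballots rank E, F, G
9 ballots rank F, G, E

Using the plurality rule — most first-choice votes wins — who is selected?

F

First-place vote totals:
  E: 12
  F: 13
  G: 0
F has the most first-place votes.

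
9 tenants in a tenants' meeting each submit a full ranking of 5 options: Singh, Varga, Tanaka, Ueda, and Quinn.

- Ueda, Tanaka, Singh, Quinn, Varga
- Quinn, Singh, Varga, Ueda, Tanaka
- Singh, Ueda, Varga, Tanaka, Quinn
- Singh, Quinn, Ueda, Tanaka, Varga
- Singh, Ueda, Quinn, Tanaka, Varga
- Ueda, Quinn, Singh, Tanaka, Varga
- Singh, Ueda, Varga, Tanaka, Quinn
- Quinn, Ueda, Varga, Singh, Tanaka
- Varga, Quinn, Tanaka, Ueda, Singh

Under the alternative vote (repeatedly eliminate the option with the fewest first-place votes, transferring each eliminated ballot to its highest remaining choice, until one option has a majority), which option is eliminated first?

Tanaka

Round 1: Singh 4, Ueda 2, Quinn 2, Varga 1, Tanaka 0. Tanaka has the fewest and is eliminated.
Round 2: Singh 4, Ueda 2, Quinn 2, Varga 1. Varga has the fewest and is eliminated.
Round 3: Singh 4, Quinn 3, Ueda 2. Ueda has the fewest and is eliminated.
Round 4: Singh 5, Quinn 4. Singh has a majority.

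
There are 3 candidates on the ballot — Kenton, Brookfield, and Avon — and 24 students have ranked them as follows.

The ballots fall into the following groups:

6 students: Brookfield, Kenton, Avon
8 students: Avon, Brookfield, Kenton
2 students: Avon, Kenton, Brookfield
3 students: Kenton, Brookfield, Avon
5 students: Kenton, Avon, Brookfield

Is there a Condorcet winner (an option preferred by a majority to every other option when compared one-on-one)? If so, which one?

Head-to-head results (24 voters total):
Kenton vs Brookfield: Brookfield wins 14–10.
Kenton vs Avon: Kenton wins 14–10.
Brookfield vs Avon: Avon wins 15–9.
No candidate beats all others: Kenton beats Avon beats Brookfield beats Kenton, a majority cycle.

None — there is no Condorcet winner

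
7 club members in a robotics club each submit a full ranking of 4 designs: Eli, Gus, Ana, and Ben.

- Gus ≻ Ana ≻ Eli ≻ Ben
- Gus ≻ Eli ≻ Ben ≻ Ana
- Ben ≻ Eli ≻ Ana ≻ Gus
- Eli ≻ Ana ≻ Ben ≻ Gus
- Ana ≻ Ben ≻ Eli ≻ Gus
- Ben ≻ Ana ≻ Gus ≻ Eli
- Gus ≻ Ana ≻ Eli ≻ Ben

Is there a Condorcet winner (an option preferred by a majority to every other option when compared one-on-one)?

Yes

Head-to-head results (7 voters total):
Eli vs Gus: Gus wins 4–3.
Eli vs Ana: Ana wins 4–3.
Eli vs Ben: Eli wins 4–3.
Gus vs Ana: Ana wins 4–3.
Gus vs Ben: Ben wins 4–3.
Ana vs Ben: Ana wins 4–3.
Ana beats each rival — Eli (4–3), Gus (4–3), Ben (4–3) — so Ana is the Condorcet winner.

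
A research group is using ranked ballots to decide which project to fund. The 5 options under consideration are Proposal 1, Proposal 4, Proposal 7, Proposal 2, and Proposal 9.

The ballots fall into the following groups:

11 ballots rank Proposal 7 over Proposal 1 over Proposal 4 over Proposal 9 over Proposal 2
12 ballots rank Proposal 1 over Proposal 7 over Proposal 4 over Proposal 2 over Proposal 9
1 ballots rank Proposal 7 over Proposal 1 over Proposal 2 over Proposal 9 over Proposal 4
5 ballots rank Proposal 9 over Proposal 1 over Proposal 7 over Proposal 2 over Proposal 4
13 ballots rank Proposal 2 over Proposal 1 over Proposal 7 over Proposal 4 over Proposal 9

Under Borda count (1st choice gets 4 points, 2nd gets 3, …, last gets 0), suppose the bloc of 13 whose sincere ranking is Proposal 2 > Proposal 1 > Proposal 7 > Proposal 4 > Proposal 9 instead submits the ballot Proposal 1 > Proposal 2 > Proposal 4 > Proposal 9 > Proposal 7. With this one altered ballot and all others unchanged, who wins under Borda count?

Borda totals with the altered ballot: Proposal 1 151, Proposal 4 72, Proposal 7 94, Proposal 2 58, Proposal 9 45.
The winner is unchanged: still Proposal 1.

Proposal 1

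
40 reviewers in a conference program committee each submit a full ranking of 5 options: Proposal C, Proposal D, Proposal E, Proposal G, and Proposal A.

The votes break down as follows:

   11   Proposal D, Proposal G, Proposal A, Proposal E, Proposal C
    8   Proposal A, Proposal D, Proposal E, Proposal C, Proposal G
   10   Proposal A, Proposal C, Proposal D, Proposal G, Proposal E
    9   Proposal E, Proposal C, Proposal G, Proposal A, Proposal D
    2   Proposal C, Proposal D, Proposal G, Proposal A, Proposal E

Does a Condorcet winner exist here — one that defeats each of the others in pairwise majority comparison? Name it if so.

There is no Condorcet winner

Head-to-head results (40 voters total):
Proposal C vs Proposal D: Proposal C wins 21–19.
Proposal C vs Proposal E: Proposal E wins 28–12.
Proposal C vs Proposal G: Proposal C wins 29–11.
Proposal C vs Proposal A: Proposal A wins 29–11.
Proposal D vs Proposal E: Proposal D wins 31–9.
Proposal D vs Proposal G: Proposal D wins 31–9.
Proposal D vs Proposal A: Proposal A wins 27–13.
Proposal E vs Proposal G: Proposal G wins 23–17.
Proposal E vs Proposal A: Proposal A wins 31–9.
Proposal G vs Proposal A: Proposal G wins 22–18.
No candidate beats all others: Proposal C beats Proposal D beats Proposal E beats Proposal C, a majority cycle.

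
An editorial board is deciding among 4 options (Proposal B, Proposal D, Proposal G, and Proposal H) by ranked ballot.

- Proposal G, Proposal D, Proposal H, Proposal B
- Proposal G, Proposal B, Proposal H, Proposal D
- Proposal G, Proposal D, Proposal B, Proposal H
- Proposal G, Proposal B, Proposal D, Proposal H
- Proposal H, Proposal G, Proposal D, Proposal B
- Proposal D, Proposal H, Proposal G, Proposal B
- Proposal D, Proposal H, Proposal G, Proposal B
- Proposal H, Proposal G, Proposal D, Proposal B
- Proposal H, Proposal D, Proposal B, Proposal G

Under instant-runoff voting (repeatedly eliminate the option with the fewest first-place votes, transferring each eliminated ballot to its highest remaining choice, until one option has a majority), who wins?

Proposal H

Round 1: Proposal G 4, Proposal H 3, Proposal D 2, Proposal B 0. Proposal B has the fewest and is eliminated.
Round 2: Proposal G 4, Proposal H 3, Proposal D 2. Proposal D has the fewest and is eliminated.
Round 3: Proposal H 5, Proposal G 4. Proposal H has a majority.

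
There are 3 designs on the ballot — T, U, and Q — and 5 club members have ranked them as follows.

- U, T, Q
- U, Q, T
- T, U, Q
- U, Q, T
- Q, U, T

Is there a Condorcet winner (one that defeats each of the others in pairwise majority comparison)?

Yes

Head-to-head results (5 voters total):
T vs U: U wins 4–1.
T vs Q: Q wins 3–2.
U vs Q: U wins 4–1.
U beats each rival — T (4–1), Q (4–1) — so U is the Condorcet winner.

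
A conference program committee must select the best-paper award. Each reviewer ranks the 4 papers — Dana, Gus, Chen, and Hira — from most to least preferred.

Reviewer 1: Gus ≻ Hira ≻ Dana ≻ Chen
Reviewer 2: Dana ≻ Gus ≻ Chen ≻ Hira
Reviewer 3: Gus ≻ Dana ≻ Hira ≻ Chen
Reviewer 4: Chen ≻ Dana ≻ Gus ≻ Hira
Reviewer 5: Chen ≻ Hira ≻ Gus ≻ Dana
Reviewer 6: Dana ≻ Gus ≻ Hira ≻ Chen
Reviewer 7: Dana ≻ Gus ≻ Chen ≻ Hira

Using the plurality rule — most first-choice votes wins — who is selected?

Dana

First-place vote totals:
  Dana: 3
  Gus: 2
  Chen: 2
  Hira: 0
Dana has the most first-place votes.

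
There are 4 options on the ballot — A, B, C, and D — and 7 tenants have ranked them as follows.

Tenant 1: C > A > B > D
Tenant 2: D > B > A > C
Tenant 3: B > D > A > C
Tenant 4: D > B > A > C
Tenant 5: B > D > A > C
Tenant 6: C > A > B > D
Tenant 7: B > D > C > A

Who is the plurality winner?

First-place vote totals:
  A: 0
  B: 3
  C: 2
  D: 2
B has the most first-place votes.

B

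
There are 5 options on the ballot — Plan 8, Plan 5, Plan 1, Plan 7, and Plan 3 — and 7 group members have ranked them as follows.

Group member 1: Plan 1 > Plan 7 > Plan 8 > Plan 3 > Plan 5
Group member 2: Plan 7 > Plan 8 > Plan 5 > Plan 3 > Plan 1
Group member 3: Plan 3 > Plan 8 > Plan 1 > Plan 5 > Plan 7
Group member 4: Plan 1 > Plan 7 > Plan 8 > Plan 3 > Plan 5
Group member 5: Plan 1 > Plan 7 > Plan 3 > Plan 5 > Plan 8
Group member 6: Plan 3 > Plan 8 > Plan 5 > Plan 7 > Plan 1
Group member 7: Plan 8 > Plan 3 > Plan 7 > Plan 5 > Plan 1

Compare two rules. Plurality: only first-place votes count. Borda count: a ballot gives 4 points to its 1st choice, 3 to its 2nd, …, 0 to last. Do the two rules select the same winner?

Plurality first-place counts: Plan 8 1, Plan 5 0, Plan 1 3, Plan 7 1, Plan 3 2 → Plan 1.
Borda totals: Plan 8 17, Plan 5 7, Plan 1 14, Plan 7 16, Plan 3 16 → Plan 8.
The two rules disagree: plurality picks Plan 1, Borda picks Plan 8.

No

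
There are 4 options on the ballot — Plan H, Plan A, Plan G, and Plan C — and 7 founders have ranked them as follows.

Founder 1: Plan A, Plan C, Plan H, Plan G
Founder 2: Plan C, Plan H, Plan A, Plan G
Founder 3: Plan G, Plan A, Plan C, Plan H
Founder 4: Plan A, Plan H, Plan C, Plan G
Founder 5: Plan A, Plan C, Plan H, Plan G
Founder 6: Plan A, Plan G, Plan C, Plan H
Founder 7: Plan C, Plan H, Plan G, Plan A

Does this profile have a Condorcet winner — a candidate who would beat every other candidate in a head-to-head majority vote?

Yes

Head-to-head results (7 voters total):
Plan H vs Plan A: Plan A wins 5–2.
Plan H vs Plan G: Plan H wins 5–2.
Plan H vs Plan C: Plan C wins 6–1.
Plan A vs Plan G: Plan A wins 5–2.
Plan A vs Plan C: Plan A wins 5–2.
Plan G vs Plan C: Plan C wins 5–2.
Plan A beats each rival — Plan H (5–2), Plan G (5–2), Plan C (5–2) — so Plan A is the Condorcet winner.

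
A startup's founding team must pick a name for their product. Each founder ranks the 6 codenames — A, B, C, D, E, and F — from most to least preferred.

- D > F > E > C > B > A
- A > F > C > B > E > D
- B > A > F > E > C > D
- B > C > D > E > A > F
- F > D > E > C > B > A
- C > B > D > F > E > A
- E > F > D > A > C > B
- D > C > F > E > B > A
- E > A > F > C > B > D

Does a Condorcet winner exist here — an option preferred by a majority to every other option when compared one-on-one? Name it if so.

F

Head-to-head results (9 voters total):
A vs B: B wins 6–3.
A vs C: C wins 5–4.
A vs D: D wins 6–3.
A vs E: E wins 7–2.
A vs F: F wins 5–4.
B vs C: C wins 7–2.
B vs D: B wins 5–4.
B vs E: E wins 5–4.
B vs F: F wins 6–3.
C vs D: C wins 5–4.
C vs E: E wins 5–4.
C vs F: F wins 6–3.
D vs E: D wins 5–4.
D vs F: F wins 5–4.
E vs F: F wins 6–3.
F beats each rival — A (5–4), B (6–3), C (6–3), D (5–4), E (6–3) — so F is the Condorcet winner.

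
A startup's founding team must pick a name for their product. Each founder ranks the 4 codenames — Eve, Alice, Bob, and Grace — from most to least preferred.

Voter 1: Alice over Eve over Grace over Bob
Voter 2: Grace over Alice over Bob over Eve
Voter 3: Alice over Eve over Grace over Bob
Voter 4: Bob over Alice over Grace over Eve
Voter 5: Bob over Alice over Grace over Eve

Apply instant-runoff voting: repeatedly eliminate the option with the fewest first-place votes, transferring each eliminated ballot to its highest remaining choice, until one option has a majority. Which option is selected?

Alice

Round 1: Alice 2, Bob 2, Grace 1, Eve 0. Eve has the fewest and is eliminated.
Round 2: Alice 2, Bob 2, Grace 1. Grace has the fewest and is eliminated.
Round 3: Alice 3, Bob 2. Alice has a majority.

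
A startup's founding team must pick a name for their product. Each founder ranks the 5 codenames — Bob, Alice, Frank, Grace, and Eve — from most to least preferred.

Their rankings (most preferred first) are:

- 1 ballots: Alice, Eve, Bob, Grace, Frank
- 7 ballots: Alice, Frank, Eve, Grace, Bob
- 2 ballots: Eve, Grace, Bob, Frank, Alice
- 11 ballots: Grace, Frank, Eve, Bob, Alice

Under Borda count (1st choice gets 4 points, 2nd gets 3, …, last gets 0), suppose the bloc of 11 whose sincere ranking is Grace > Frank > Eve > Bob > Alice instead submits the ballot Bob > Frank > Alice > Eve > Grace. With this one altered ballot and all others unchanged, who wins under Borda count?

Borda totals with the altered ballot: Bob 50, Alice 54, Frank 56, Grace 14, Eve 36.
The switch changes the winner from Grace to Frank.

Frank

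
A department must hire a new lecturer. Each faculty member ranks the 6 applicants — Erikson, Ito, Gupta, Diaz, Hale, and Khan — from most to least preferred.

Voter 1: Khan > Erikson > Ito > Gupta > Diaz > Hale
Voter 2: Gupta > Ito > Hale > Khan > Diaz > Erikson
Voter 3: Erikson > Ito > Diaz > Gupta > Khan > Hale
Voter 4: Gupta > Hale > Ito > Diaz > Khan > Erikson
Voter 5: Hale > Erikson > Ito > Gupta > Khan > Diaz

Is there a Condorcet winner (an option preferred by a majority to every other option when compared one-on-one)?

No

Head-to-head results (5 voters total):
Erikson vs Ito: Erikson wins 3–2.
Erikson vs Gupta: Erikson wins 3–2.
Erikson vs Diaz: Erikson wins 3–2.
Erikson vs Hale: Hale wins 3–2.
Erikson vs Khan: Khan wins 3–2.
Ito vs Gupta: Ito wins 3–2.
Ito vs Diaz: Ito wins 5–0.
Ito vs Hale: Ito wins 3–2.
Ito vs Khan: Ito wins 4–1.
Gupta vs Diaz: Gupta wins 4–1.
Gupta vs Hale: Gupta wins 4–1.
Gupta vs Khan: Gupta wins 4–1.
Diaz vs Hale: Hale wins 3–2.
Diaz vs Khan: Khan wins 3–2.
Hale vs Khan: Hale wins 3–2.
No candidate beats all others: Erikson beats Ito beats Hale beats Erikson, a majority cycle.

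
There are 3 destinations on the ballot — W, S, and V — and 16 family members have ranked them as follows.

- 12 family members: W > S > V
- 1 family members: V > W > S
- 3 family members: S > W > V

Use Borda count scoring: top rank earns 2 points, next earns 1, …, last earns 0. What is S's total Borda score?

Borda scores:
  W: 12·2 + 1 + 3·1 = 28
  S: 12·1 + 0 + 3·2 = 18
  V: 12·0 + 2 + 3·0 = 2

18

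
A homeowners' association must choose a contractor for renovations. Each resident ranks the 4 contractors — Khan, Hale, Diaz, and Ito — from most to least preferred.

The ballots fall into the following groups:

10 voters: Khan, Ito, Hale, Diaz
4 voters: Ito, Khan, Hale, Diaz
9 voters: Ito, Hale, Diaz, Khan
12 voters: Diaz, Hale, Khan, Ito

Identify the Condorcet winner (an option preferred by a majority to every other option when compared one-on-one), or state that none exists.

Head-to-head results (35 voters total):
Khan vs Hale: Hale wins 21–14.
Khan vs Diaz: Diaz wins 21–14.
Khan vs Ito: Khan wins 22–13.
Hale vs Diaz: Hale wins 23–12.
Hale vs Ito: Ito wins 23–12.
Diaz vs Ito: Ito wins 23–12.
No candidate beats all others: Khan beats Ito beats Hale beats Khan, a majority cycle.

None — there is no Condorcet winner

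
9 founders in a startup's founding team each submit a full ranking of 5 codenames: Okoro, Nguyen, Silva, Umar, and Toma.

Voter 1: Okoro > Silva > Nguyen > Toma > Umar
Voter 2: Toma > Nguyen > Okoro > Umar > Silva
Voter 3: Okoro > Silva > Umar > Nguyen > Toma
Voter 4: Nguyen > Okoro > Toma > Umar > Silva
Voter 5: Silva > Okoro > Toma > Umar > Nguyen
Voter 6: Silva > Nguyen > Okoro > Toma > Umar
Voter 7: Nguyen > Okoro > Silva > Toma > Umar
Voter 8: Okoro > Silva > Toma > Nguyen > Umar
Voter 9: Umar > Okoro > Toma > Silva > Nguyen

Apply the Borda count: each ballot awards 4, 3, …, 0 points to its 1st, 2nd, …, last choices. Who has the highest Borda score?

Borda scores:
  Okoro: 4 + 2 + 4 + 3 + 3 + 2 + 3 + 4 + 3 = 28
  Nguyen: 2 + 3 + 1 + 4 + 0 + 3 + 4 + 1 + 0 = 18
  Silva: 3 + 0 + 3 + 0 + 4 + 4 + 2 + 3 + 1 = 20
  Umar: 0 + 1 + 2 + 1 + 1 + 0 + 0 + 0 + 4 = 9
  Toma: 1 + 4 + 0 + 2 + 2 + 1 + 1 + 2 + 2 = 15
Okoro has the highest total.

Okoro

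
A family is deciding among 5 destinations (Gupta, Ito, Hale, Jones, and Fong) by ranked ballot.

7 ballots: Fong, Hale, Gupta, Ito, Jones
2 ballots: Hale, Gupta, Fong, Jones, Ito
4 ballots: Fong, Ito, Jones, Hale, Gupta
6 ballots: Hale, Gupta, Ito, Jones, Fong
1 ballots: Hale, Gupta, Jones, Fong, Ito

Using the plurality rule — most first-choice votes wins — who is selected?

Fong

First-place vote totals:
  Gupta: 0
  Ito: 0
  Hale: 9
  Jones: 0
  Fong: 11
Fong has the most first-place votes.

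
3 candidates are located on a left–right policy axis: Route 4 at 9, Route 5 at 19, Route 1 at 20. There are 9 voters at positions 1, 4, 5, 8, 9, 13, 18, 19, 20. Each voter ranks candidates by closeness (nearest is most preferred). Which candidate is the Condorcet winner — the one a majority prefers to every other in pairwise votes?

Route 4

With single-peaked preferences on a line, the Condorcet winner is the candidate closest to the median voter.
The median voter (position 9) is closest to Route 4 at 9.
Check: Route 4 vs Route 1 — voters closer to Route 4: 6 of 9.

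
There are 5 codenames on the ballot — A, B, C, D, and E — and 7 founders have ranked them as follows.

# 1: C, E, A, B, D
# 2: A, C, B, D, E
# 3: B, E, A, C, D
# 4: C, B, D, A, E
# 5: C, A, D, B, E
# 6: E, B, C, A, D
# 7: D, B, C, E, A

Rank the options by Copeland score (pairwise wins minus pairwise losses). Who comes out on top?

C

Pairwise results:
  A vs B: B wins 4–3.
  A vs C: C wins 5–2.
  A vs D: A wins 5–2.
  A vs E: E wins 4–3.
  B vs C: C wins 4–3.
  B vs D: B wins 5–2.
  B vs E: B wins 5–2.
  C vs D: C wins 6–1.
  C vs E: C wins 5–2.
  D vs E: D wins 4–3.
Copeland scores (wins − losses):
  A: 1 − 3 = -2
  B: 3 − 1 = 2
  C: 4 − 0 = 4
  D: 1 − 3 = -2
  E: 1 − 3 = -2
C has the best Copeland score.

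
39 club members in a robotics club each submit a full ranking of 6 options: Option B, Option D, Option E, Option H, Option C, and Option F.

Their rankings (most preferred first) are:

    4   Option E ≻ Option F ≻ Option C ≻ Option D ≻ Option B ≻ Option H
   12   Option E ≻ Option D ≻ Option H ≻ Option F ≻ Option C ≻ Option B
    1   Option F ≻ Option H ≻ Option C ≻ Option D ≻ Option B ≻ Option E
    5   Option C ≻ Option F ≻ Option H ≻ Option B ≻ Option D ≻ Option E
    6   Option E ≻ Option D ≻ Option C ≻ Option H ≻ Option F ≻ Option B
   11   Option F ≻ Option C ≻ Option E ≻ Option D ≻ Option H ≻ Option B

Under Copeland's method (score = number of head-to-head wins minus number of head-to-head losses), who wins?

Pairwise results:
  Option B vs Option D: Option D wins 34–5.
  Option B vs Option E: Option E wins 33–6.
  Option B vs Option H: Option H wins 35–4.
  Option B vs Option C: Option C wins 39–0.
  Option B vs Option F: Option F wins 39–0.
  Option D vs Option E: Option E wins 33–6.
  Option D vs Option H: Option D wins 33–6.
  Option D vs Option C: Option C wins 21–18.
  Option D vs Option F: Option F wins 21–18.
  Option E vs Option H: Option E wins 33–6.
  Option E vs Option C: Option E wins 22–17.
  Option E vs Option F: Option E wins 22–17.
  Option H vs Option C: Option C wins 26–13.
  Option H vs Option F: Option F wins 21–18.
  Option C vs Option F: Option F wins 28–11.
Copeland scores (wins − losses):
  Option B: 0 − 5 = -5
  Option D: 2 − 3 = -1
  Option E: 5 − 0 = 5
  Option H: 1 − 4 = -3
  Option C: 3 − 2 = 1
  Option F: 4 − 1 = 3
Option E has the best Copeland score.

Option E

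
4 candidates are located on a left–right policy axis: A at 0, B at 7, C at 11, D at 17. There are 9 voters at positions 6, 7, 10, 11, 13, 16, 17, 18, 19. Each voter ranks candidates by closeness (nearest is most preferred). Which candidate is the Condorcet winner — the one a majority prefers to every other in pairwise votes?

With single-peaked preferences on a line, the Condorcet winner is the candidate closest to the median voter.
The median voter (position 13) is closest to C at 11.
Check: C vs D — voters closer to C: 5 of 9.

C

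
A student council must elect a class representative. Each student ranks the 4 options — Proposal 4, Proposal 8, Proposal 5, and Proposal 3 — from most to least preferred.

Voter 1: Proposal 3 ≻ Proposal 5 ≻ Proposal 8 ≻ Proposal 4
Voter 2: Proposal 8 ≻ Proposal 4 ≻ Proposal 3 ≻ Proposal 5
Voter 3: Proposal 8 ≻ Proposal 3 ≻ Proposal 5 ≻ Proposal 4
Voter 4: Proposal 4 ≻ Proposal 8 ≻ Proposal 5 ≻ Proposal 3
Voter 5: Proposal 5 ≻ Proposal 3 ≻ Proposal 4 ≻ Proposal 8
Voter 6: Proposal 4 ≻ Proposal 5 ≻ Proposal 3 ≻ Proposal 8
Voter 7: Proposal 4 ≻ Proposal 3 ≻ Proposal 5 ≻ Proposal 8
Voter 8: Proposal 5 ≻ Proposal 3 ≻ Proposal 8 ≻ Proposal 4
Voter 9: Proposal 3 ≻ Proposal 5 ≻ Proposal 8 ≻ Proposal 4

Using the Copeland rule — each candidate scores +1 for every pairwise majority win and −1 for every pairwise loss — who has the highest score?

Proposal 3

Pairwise results:
  Proposal 4 vs Proposal 8: Proposal 8 wins 5–4.
  Proposal 4 vs Proposal 5: Proposal 5 wins 5–4.
  Proposal 4 vs Proposal 3: Proposal 3 wins 5–4.
  Proposal 8 vs Proposal 5: Proposal 5 wins 6–3.
  Proposal 8 vs Proposal 3: Proposal 3 wins 6–3.
  Proposal 5 vs Proposal 3: Proposal 3 wins 5–4.
Copeland scores (wins − losses):
  Proposal 4: 0 − 3 = -3
  Proposal 8: 1 − 2 = -1
  Proposal 5: 2 − 1 = 1
  Proposal 3: 3 − 0 = 3
Proposal 3 has the best Copeland score.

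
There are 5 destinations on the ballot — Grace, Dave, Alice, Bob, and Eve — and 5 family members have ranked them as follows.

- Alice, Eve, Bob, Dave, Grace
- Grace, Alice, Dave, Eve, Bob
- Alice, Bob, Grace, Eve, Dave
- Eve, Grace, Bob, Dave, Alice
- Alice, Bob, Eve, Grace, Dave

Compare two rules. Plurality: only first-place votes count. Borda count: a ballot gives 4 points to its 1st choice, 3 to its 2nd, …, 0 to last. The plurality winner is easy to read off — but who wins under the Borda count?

Alice

Plurality first-place counts: Grace 1, Dave 0, Alice 3, Bob 0, Eve 1 → Alice.
Borda totals: Grace 10, Dave 4, Alice 15, Bob 10, Eve 11 → Alice.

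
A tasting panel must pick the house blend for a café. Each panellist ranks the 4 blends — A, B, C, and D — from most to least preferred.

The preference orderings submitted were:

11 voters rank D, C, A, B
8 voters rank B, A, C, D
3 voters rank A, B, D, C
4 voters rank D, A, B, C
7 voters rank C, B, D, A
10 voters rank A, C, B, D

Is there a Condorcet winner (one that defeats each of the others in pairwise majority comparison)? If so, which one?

Head-to-head results (43 voters total):
A vs B: A wins 28–15.
A vs C: A wins 25–18.
A vs D: D wins 22–21.
B vs C: C wins 28–15.
B vs D: B wins 28–15.
C vs D: C wins 25–18.
No candidate beats all others: A beats B beats D beats A, a majority cycle.

There is no Condorcet winner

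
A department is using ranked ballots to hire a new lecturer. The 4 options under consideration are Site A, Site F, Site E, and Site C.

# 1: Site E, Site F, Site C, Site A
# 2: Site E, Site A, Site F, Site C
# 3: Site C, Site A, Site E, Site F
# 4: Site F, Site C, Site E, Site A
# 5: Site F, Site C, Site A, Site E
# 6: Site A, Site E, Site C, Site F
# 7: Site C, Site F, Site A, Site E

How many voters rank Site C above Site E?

4

Ballots ranking Site C above Site E: 4.
Ballots ranking Site E above Site C: 3.
So 4 of 7 voters prefer Site C to Site E.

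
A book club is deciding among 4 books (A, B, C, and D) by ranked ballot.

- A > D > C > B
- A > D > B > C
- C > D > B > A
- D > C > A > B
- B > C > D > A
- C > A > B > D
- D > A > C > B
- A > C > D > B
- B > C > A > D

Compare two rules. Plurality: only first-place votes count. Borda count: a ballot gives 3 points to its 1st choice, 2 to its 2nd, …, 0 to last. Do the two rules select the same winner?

No

Plurality first-place counts: A 3, B 2, C 2, D 2 → A.
Borda totals: A 15, B 9, C 16, D 14 → C.
The two rules disagree: plurality picks A, Borda picks C.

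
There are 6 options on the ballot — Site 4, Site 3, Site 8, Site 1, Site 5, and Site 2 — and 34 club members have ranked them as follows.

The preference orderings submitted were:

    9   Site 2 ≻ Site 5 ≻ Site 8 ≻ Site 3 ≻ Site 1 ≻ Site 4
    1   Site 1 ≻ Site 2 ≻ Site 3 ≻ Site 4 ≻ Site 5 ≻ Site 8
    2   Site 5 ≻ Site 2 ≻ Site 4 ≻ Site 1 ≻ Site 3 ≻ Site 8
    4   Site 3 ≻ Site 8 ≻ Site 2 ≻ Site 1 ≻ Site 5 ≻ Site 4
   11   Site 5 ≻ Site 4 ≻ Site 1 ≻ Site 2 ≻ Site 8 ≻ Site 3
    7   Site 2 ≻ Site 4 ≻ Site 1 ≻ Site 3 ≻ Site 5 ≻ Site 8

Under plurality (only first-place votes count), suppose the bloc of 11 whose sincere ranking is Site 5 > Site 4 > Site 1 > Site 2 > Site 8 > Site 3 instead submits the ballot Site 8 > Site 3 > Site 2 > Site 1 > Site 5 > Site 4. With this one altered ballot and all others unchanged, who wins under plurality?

Site 2

First-place totals with the altered ballot: Site 4 0, Site 3 4, Site 8 11, Site 1 1, Site 5 2, Site 2 16.
The winner is unchanged: still Site 2.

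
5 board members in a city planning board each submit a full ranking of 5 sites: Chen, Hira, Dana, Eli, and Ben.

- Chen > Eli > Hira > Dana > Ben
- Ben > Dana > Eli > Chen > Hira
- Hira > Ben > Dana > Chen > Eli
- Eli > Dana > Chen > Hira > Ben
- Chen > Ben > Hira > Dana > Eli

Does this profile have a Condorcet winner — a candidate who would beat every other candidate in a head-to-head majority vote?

Head-to-head results (5 voters total):
Chen vs Hira: Chen wins 4–1.
Chen vs Dana: Dana wins 3–2.
Chen vs Eli: Chen wins 3–2.
Chen vs Ben: Chen wins 3–2.
Hira vs Dana: Hira wins 3–2.
Hira vs Eli: Eli wins 3–2.
Hira vs Ben: Hira wins 3–2.
Dana vs Eli: Dana wins 3–2.
Dana vs Ben: Ben wins 3–2.
Eli vs Ben: Ben wins 3–2.
No candidate beats all others: Chen beats Hira beats Dana beats Chen, a majority cycle.

No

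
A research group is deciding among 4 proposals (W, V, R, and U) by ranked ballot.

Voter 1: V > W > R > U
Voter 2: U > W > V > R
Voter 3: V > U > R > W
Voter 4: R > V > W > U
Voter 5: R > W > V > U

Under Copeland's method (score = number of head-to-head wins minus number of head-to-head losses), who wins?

V

Pairwise results:
  W vs V: V wins 3–2.
  W vs R: R wins 3–2.
  W vs U: W wins 3–2.
  V vs R: V wins 3–2.
  V vs U: V wins 4–1.
  R vs U: R wins 3–2.
Copeland scores (wins − losses):
  W: 1 − 2 = -1
  V: 3 − 0 = 3
  R: 2 − 1 = 1
  U: 0 − 3 = -3
V has the best Copeland score.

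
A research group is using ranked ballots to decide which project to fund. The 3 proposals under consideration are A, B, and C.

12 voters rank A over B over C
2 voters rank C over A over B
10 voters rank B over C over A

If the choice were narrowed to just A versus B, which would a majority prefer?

Ballots ranking A above B: 12+2 = 14.
Ballots ranking B above A: 10.
A wins the head-to-head, 14–10.

A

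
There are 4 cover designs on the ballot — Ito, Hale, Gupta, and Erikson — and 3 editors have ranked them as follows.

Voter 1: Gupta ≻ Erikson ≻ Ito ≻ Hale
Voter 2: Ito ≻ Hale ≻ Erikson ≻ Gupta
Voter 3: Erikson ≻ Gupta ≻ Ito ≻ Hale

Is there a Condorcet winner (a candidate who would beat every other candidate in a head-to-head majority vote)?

Head-to-head results (3 voters total):
Ito vs Hale: Ito wins 3–0.
Ito vs Gupta: Gupta wins 2–1.
Ito vs Erikson: Erikson wins 2–1.
Hale vs Gupta: Gupta wins 2–1.
Hale vs Erikson: Erikson wins 2–1.
Gupta vs Erikson: Erikson wins 2–1.
Erikson beats each rival — Ito (2–1), Hale (2–1), Gupta (2–1) — so Erikson is the Condorcet winner.

Yes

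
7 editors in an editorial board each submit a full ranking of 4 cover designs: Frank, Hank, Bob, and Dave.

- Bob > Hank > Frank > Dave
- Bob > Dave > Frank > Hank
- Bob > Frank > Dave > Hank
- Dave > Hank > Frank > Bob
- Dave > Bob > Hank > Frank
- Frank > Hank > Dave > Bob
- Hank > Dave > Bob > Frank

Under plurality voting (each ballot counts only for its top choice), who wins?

Bob

First-place vote totals:
  Frank: 1
  Hank: 1
  Bob: 3
  Dave: 2
Bob has the most first-place votes.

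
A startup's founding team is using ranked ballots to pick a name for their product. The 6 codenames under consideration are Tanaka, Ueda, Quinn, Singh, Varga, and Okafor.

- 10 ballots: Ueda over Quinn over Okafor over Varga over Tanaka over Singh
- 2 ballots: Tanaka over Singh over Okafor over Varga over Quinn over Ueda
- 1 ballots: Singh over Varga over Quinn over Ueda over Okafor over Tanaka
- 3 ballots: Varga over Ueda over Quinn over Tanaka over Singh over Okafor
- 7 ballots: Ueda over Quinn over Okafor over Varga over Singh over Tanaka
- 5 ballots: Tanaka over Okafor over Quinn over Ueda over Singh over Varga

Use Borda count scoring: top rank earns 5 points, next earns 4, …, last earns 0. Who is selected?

Ueda

Borda scores:
  Tanaka: 10·1 + 2·5 + 0 + 3·2 + 7·0 + 5·5 = 51
  Ueda: 10·5 + 2·0 + 2 + 3·4 + 7·5 + 5·2 = 109
  Quinn: 10·4 + 2·1 + 3 + 3·3 + 7·4 + 5·3 = 97
  Singh: 10·0 + 2·4 + 5 + 3·1 + 7·1 + 5·1 = 28
  Varga: 10·2 + 2·2 + 4 + 3·5 + 7·2 + 5·0 = 57
  Okafor: 10·3 + 2·3 + 1 + 3·0 + 7·3 + 5·4 = 78
Ueda has the highest total.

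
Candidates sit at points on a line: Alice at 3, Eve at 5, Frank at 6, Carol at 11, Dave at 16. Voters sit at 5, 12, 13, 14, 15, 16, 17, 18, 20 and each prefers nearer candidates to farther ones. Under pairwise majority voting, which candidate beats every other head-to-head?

With single-peaked preferences on a line, the Condorcet winner is the candidate closest to the median voter.
The median voter (position 15) is closest to Dave at 16.
Check: Dave vs Eve — voters closer to Dave: 8 of 9.

Dave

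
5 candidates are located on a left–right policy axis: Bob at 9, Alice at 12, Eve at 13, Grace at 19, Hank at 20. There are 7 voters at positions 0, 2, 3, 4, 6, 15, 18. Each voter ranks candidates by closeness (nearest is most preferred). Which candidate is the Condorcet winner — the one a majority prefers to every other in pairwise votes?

Bob

With single-peaked preferences on a line, the Condorcet winner is the candidate closest to the median voter.
The median voter (position 4) is closest to Bob at 9.
Check: Bob vs Hank — voters closer to Bob: 5 of 7.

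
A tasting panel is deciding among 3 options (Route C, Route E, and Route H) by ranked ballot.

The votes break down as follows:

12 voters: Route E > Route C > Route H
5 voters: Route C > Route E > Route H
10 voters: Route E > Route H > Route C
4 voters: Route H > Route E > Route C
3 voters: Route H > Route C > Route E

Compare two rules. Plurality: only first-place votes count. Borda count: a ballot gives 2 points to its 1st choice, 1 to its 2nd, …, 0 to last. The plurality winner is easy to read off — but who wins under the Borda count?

Route E

Plurality first-place counts: Route C 5, Route E 22, Route H 7 → Route E.
Borda totals: Route C 25, Route E 53, Route H 24 → Route E.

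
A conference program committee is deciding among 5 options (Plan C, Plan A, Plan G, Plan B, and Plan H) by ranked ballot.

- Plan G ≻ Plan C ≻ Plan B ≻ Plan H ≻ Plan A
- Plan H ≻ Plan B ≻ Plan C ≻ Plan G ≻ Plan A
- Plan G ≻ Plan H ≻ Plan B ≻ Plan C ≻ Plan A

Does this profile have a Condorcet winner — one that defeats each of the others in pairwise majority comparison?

Head-to-head results (3 voters total):
Plan C vs Plan A: Plan C wins 3–0.
Plan C vs Plan G: Plan G wins 2–1.
Plan C vs Plan B: Plan B wins 2–1.
Plan C vs Plan H: Plan H wins 2–1.
Plan A vs Plan G: Plan G wins 3–0.
Plan A vs Plan B: Plan B wins 3–0.
Plan A vs Plan H: Plan H wins 3–0.
Plan G vs Plan B: Plan G wins 2–1.
Plan G vs Plan H: Plan G wins 2–1.
Plan B vs Plan H: Plan H wins 2–1.
Plan G beats each rival — Plan C (2–1), Plan A (3–0), Plan B (2–1), Plan H (2–1) — so Plan G is the Condorcet winner.

Yes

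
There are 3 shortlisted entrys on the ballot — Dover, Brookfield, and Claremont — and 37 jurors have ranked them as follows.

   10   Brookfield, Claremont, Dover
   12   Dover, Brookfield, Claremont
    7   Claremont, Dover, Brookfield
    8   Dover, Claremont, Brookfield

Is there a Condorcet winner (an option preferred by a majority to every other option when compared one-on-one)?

Head-to-head results (37 voters total):
Dover vs Brookfield: Dover wins 27–10.
Dover vs Claremont: Dover wins 20–17.
Brookfield vs Claremont: Brookfield wins 22–15.
Dover beats each rival — Brookfield (27–10), Claremont (20–17) — so Dover is the Condorcet winner.

Yes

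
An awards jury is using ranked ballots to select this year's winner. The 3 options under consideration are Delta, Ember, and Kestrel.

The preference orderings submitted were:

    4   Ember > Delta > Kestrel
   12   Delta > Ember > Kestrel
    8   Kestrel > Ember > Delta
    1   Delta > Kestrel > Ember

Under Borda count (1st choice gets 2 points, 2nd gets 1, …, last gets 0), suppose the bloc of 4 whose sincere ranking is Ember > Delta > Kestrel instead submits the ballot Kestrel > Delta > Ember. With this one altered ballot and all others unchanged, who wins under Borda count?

Borda totals with the altered ballot: Delta 30, Ember 20, Kestrel 25.
The winner is unchanged: still Delta.

Delta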